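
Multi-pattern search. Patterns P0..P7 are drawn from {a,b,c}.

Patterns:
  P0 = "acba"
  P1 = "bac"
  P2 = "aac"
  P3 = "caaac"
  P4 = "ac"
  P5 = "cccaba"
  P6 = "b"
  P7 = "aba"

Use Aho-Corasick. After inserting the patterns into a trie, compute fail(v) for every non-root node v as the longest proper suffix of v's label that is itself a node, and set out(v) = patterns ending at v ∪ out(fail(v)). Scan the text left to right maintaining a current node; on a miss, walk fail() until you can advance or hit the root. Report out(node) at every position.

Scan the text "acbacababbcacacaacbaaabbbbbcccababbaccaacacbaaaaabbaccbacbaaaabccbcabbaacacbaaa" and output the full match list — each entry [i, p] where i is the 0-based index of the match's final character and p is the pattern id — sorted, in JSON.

Build:
Trie nodes:
  0='ε' goto a→1 b→5 c→10
  1='a' goto a→8 b→20 c→2
  2='ac' goto b→3  [P4 ends]
  3='acb' goto a→4
  4='acba' goto ·  [P0 ends]
  5='b' goto a→6  [P6 ends]
  6='ba' goto c→7
  7='bac' goto ·  [P1 ends]
  8='aa' goto c→9
  9='aac' goto ·  [P2 ends]
  10='c' goto a→11 c→15
  11='ca' goto a→12
  12='caa' goto a→13
  13='caaa' goto c→14
  14='caaac' goto ·  [P3 ends]
  15='cc' goto c→16
  16='ccc' goto a→17
  17='ccca' goto b→18
  18='cccab' goto a→19
  19='cccaba' goto ·  [P5 ends]
  20='ab' goto a→21
  21='aba' goto ·  [P7 ends]

BFS fail/out derivation:
  fail(1) 'a': from fail(0)=0 chase 'a': 0 ⇒ 0;  out=∅∪out(0)=∅
  fail(5) 'b': from fail(0)=0 chase 'b': 0 ⇒ 0;  out={6}∪out(0)={6}
  fail(10) 'c': from fail(0)=0 chase 'c': 0 ⇒ 0;  out=∅∪out(0)=∅
  fail(2) 'ac': from fail(1)=0 chase 'c': 0 ⇒ 10;  out={4}∪out(10)={4}
  fail(6) 'ba': from fail(5)=0 chase 'a': 0 ⇒ 1;  out=∅∪out(1)=∅
  fail(8) 'aa': from fail(1)=0 chase 'a': 0 ⇒ 1;  out=∅∪out(1)=∅
  fail(11) 'ca': from fail(10)=0 chase 'a': 0 ⇒ 1;  out=∅∪out(1)=∅
  fail(15) 'cc': from fail(10)=0 chase 'c': 0 ⇒ 10;  out=∅∪out(10)=∅
  fail(20) 'ab': from fail(1)=0 chase 'b': 0 ⇒ 5;  out=∅∪out(5)={6}
  fail(3) 'acb': from fail(2)=10 chase 'b': 10→0 ⇒ 5;  out=∅∪out(5)={6}
  fail(7) 'bac': from fail(6)=1 chase 'c': 1 ⇒ 2;  out={1}∪out(2)={1,4}
  fail(9) 'aac': from fail(8)=1 chase 'c': 1 ⇒ 2;  out={2}∪out(2)={2,4}
  fail(12) 'caa': from fail(11)=1 chase 'a': 1 ⇒ 8;  out=∅∪out(8)=∅
  fail(16) 'ccc': from fail(15)=10 chase 'c': 10 ⇒ 15;  out=∅∪out(15)=∅
  fail(21) 'aba': from fail(20)=5 chase 'a': 5 ⇒ 6;  out={7}∪out(6)={7}
  fail(4) 'acba': from fail(3)=5 chase 'a': 5 ⇒ 6;  out={0}∪out(6)={0}
  fail(13) 'caaa': from fail(12)=8 chase 'a': 8→1 ⇒ 8;  out=∅∪out(8)=∅
  fail(17) 'ccca': from fail(16)=15 chase 'a': 15→10 ⇒ 11;  out=∅∪out(11)=∅
  fail(14) 'caaac': from fail(13)=8 chase 'c': 8 ⇒ 9;  out={3}∪out(9)={2,3,4}
  fail(18) 'cccab': from fail(17)=11 chase 'b': 11→1 ⇒ 20;  out=∅∪out(20)={6}
  fail(19) 'cccaba': from fail(18)=20 chase 'a': 20 ⇒ 21;  out={5}∪out(21)={5,7}

Run:
i=0 'a': node 0→1
i=1 'c': node 1→2  emit P4@[0:1]
i=2 'b': node 2→3  emit P6@[2:2]
i=3 'a': node 3→4  emit P0@[0:3]
i=4 'c': node 4→7 (via fail)  emit P1@[2:4],P4@[3:4]
i=5 'a': node 7→11 (via fail)
i=6 'b': node 11→20 (via fail)  emit P6@[6:6]
i=7 'a': node 20→21  emit P7@[5:7]
i=8 'b': node 21→20 (via fail)  emit P6@[8:8]
i=9 'b': node 20→5 (via fail)  emit P6@[9:9]
i=10 'c': node 5→10 (via fail)
i=11 'a': node 10→11
i=12 'c': node 11→2 (via fail)  emit P4@[11:12]
i=13 'a': node 2→11 (via fail)
i=14 'c': node 11→2 (via fail)  emit P4@[13:14]
i=15 'a': node 2→11 (via fail)
i=16 'a': node 11→12
i=17 'c': node 12→9 (via fail)  emit P2@[15:17],P4@[16:17]
i=18 'b': node 9→3 (via fail)  emit P6@[18:18]
i=19 'a': node 3→4  emit P0@[16:19]
i=20 'a': node 4→8 (via fail)
i=21 'a': node 8→8 (via fail)
i=22 'b': node 8→20 (via fail)  emit P6@[22:22]
i=23 'b': node 20→5 (via fail)  emit P6@[23:23]
i=24 'b': node 5→5 (via fail)  emit P6@[24:24]
i=25 'b': node 5→5 (via fail)  emit P6@[25:25]
i=26 'b': node 5→5 (via fail)  emit P6@[26:26]
i=27 'c': node 5→10 (via fail)
i=28 'c': node 10→15
i=29 'c': node 15→16
i=30 'a': node 16→17
i=31 'b': node 17→18  emit P6@[31:31]
i=32 'a': node 18→19  emit P5@[27:32],P7@[30:32]
i=33 'b': node 19→20 (via fail)  emit P6@[33:33]
i=34 'b': node 20→5 (via fail)  emit P6@[34:34]
i=35 'a': node 5→6
i=36 'c': node 6→7  emit P1@[34:36],P4@[35:36]
i=37 'c': node 7→15 (via fail)
i=38 'a': node 15→11 (via fail)
i=39 'a': node 11→12
i=40 'c': node 12→9 (via fail)  emit P2@[38:40],P4@[39:40]
i=41 'a': node 9→11 (via fail)
i=42 'c': node 11→2 (via fail)  emit P4@[41:42]
i=43 'b': node 2→3  emit P6@[43:43]
i=44 'a': node 3→4  emit P0@[41:44]
i=45 'a': node 4→8 (via fail)
i=46 'a': node 8→8 (via fail)
i=47 'a': node 8→8 (via fail)
i=48 'a': node 8→8 (via fail)
i=49 'b': node 8→20 (via fail)  emit P6@[49:49]
i=50 'b': node 20→5 (via fail)  emit P6@[50:50]
i=51 'a': node 5→6
i=52 'c': node 6→7  emit P1@[50:52],P4@[51:52]
i=53 'c': node 7→15 (via fail)
i=54 'b': node 15→5 (via fail)  emit P6@[54:54]
i=55 'a': node 5→6
i=56 'c': node 6→7  emit P1@[54:56],P4@[55:56]
i=57 'b': node 7→3 (via fail)  emit P6@[57:57]
i=58 'a': node 3→4  emit P0@[55:58]
i=59 'a': node 4→8 (via fail)
i=60 'a': node 8→8 (via fail)
i=61 'a': node 8→8 (via fail)
i=62 'b': node 8→20 (via fail)  emit P6@[62:62]
i=63 'c': node 20→10 (via fail)
i=64 'c': node 10→15
i=65 'b': node 15→5 (via fail)  emit P6@[65:65]
i=66 'c': node 5→10 (via fail)
i=67 'a': node 10→11
i=68 'b': node 11→20 (via fail)  emit P6@[68:68]
i=69 'b': node 20→5 (via fail)  emit P6@[69:69]
i=70 'a': node 5→6
i=71 'a': node 6→8 (via fail)
i=72 'c': node 8→9  emit P2@[70:72],P4@[71:72]
i=73 'a': node 9→11 (via fail)
i=74 'c': node 11→2 (via fail)  emit P4@[73:74]
i=75 'b': node 2→3  emit P6@[75:75]
i=76 'a': node 3→4  emit P0@[73:76]
i=77 'a': node 4→8 (via fail)
i=78 'a': node 8→8 (via fail)

All matches (sorted): [[1,4],[2,6],[3,0],[4,1],[4,4],[6,6],[7,7],[8,6],[9,6],[12,4],[14,4],[17,2],[17,4],[18,6],[19,0],[22,6],[23,6],[24,6],[25,6],[26,6],[31,6],[32,5],[32,7],[33,6],[34,6],[36,1],[36,4],[40,2],[40,4],[42,4],[43,6],[44,0],[49,6],[50,6],[52,1],[52,4],[54,6],[56,1],[56,4],[57,6],[58,0],[62,6],[65,6],[68,6],[69,6],[72,2],[72,4],[74,4],[75,6],[76,0]]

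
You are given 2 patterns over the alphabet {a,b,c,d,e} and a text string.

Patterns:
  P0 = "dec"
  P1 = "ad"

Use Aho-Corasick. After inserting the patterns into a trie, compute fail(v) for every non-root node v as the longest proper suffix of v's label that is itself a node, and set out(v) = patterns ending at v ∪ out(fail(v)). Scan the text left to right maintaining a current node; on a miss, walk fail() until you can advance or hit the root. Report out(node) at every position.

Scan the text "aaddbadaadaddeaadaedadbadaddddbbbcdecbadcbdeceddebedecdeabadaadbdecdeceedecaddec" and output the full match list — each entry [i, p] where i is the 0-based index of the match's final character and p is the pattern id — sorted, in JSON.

Build:
Trie nodes:
  n0 'ε': a→4 d→1
  n1 'd': e→2
  n2 'de': c→3
  n3 'dec': ·  [P0 ends]
  n4 'a': d→5
  n5 'ad': ·  [P1 ends]

Failure links (BFS by depth):
  fail(1) 'd': from fail(0)=0 chase 'd': 0 ⇒ 0;  out=∅∪out(0)=∅
  fail(4) 'a': from fail(0)=0 chase 'a': 0 ⇒ 0;  out=∅∪out(0)=∅
  fail(2) 'de': from fail(1)=0 chase 'e': 0 ⇒ 0;  out=∅∪out(0)=∅
  fail(5) 'ad': from fail(4)=0 chase 'd': 0 ⇒ 1;  out={1}∪out(1)={1}
  fail(3) 'dec': from fail(2)=0 chase 'c': 0 ⇒ 0;  out={0}∪out(0)={0}

Run:
i=0 'a': node 0→4
i=1 'a': node 4→4 ·f
i=2 'd': node 4→5  ** P1@[1:2]
i=3 'd': node 5→1 ·f
i=4 'b': node 1→0 ·f
i=5 'a': node 0→4
i=6 'd': node 4→5  ** P1@[5:6]
i=7 'a': node 5→4 ·f
i=8 'a': node 4→4 ·f
i=9 'd': node 4→5  ** P1@[8:9]
i=10 'a': node 5→4 ·f
i=11 'd': node 4→5  ** P1@[10:11]
i=12 'd': node 5→1 ·f
i=13 'e': node 1→2
i=14 'a': node 2→4 ·f
i=15 'a': node 4→4 ·f
i=16 'd': node 4→5  ** P1@[15:16]
i=17 'a': node 5→4 ·f
i=18 'e': node 4→0 ·f
i=19 'd': node 0→1
i=20 'a': node 1→4 ·f
i=21 'd': node 4→5  ** P1@[20:21]
i=22 'b': node 5→0 ·f
i=23 'a': node 0→4
i=24 'd': node 4→5  ** P1@[23:24]
i=25 'a': node 5→4 ·f
i=26 'd': node 4→5  ** P1@[25:26]
i=27 'd': node 5→1 ·f
i=28 'd': node 1→1 ·f
i=29 'd': node 1→1 ·f
i=30 'b': node 1→0 ·f
i=31 'b': node 0→0
i=32 'b': node 0→0
i=33 'c': node 0→0
i=34 'd': node 0→1
i=35 'e': node 1→2
i=36 'c': node 2→3  ** P0@[34:36]
i=37 'b': node 3→0 ·f
i=38 'a': node 0→4
i=39 'd': node 4→5  ** P1@[38:39]
i=40 'c': node 5→0 ·f
i=41 'b': node 0→0
i=42 'd': node 0→1
i=43 'e': node 1→2
i=44 'c': node 2→3  ** P0@[42:44]
i=45 'e': node 3→0 ·f
i=46 'd': node 0→1
i=47 'd': node 1→1 ·f
i=48 'e': node 1→2
i=49 'b': node 2→0 ·f
i=50 'e': node 0→0
i=51 'd': node 0→1
i=52 'e': node 1→2
i=53 'c': node 2→3  ** P0@[51:53]
i=54 'd': node 3→1 ·f
i=55 'e': node 1→2
i=56 'a': node 2→4 ·f
i=57 'b': node 4→0 ·f
i=58 'a': node 0→4
i=59 'd': node 4→5  ** P1@[58:59]
i=60 'a': node 5→4 ·f
i=61 'a': node 4→4 ·f
i=62 'd': node 4→5  ** P1@[61:62]
i=63 'b': node 5→0 ·f
i=64 'd': node 0→1
i=65 'e': node 1→2
i=66 'c': node 2→3  ** P0@[64:66]
i=67 'd': node 3→1 ·f
i=68 'e': node 1→2
i=69 'c': node 2→3  ** P0@[67:69]
i=70 'e': node 3→0 ·f
i=71 'e': node 0→0
i=72 'd': node 0→1
i=73 'e': node 1→2
i=74 'c': node 2→3  ** P0@[72:74]
i=75 'a': node 3→4 ·f
i=76 'd': node 4→5  ** P1@[75:76]
i=77 'd': node 5→1 ·f
i=78 'e': node 1→2
i=79 'c': node 2→3  ** P0@[77:79]

All matches (sorted): [[2,1],[6,1],[9,1],[11,1],[16,1],[21,1],[24,1],[26,1],[36,0],[39,1],[44,0],[53,0],[59,1],[62,1],[66,0],[69,0],[74,0],[76,1],[79,0]]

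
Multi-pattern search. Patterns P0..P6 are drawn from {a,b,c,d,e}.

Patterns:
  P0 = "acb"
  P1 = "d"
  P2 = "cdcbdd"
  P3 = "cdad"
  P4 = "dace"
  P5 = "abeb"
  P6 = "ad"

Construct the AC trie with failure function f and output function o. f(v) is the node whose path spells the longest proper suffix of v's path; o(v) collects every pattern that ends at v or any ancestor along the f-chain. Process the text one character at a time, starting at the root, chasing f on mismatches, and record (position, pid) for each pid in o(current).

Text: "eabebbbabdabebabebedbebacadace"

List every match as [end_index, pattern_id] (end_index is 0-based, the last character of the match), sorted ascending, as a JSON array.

Construct AC machine:
Trie (insert patterns):
  0='ε' goto a→1 c→5 d→4
  1='a' goto b→16 c→2 d→19
  2='ac' goto b→3
  3='acb' goto ·  [P0 ends]
  4='d' goto a→13  [P1 ends]
  5='c' goto d→6
  6='cd' goto a→11 c→7
  7='cdc' goto b→8
  8='cdcb' goto d→9
  9='cdcbd' goto d→10
  10='cdcbdd' goto ·  [P2 ends]
  11='cda' goto d→12
  12='cdad' goto ·  [P3 ends]
  13='da' goto c→14
  14='dac' goto e→15
  15='dace' goto ·  [P4 ends]
  16='ab' goto e→17
  17='abe' goto b→18
  18='abeb' goto ·  [P5 ends]
  19='ad' goto ·  [P6 ends]

BFS fail/out derivation:
  n1('a'): parent n0 fail=0; on 'a' 0 → fail=0;  out ∅∪∅=∅
  n4('d'): parent n0 fail=0; on 'd' 0 → fail=0;  out {1}∪∅={1}
  n5('c'): parent n0 fail=0; on 'c' 0 → fail=0;  out ∅∪∅=∅
  n2('ac'): parent n1 fail=0; on 'c' 0 → fail=5;  out ∅∪∅=∅
  n6('cd'): parent n5 fail=0; on 'd' 0 → fail=4;  out ∅∪{1}={1}
  n13('da'): parent n4 fail=0; on 'a' 0 → fail=1;  out ∅∪∅=∅
  n16('ab'): parent n1 fail=0; on 'b' 0 → fail=0;  out ∅∪∅=∅
  n19('ad'): parent n1 fail=0; on 'd' 0 → fail=4;  out {6}∪{1}={1,6}
  n3('acb'): parent n2 fail=5; on 'b' 5→0 → fail=0;  out {0}∪∅={0}
  n7('cdc'): parent n6 fail=4; on 'c' 4→0 → fail=5;  out ∅∪∅=∅
  n11('cda'): parent n6 fail=4; on 'a' 4 → fail=13;  out ∅∪∅=∅
  n14('dac'): parent n13 fail=1; on 'c' 1 → fail=2;  out ∅∪∅=∅
  n17('abe'): parent n16 fail=0; on 'e' 0 → fail=0;  out ∅∪∅=∅
  n8('cdcb'): parent n7 fail=5; on 'b' 5→0 → fail=0;  out ∅∪∅=∅
  n12('cdad'): parent n11 fail=13; on 'd' 13→1 → fail=19;  out {3}∪{1,6}={1,3,6}
  n15('dace'): parent n14 fail=2; on 'e' 2→5→0 → fail=0;  out {4}∪∅={4}
  n18('abeb'): parent n17 fail=0; on 'b' 0 → fail=0;  out {5}∪∅={5}
  n9('cdcbd'): parent n8 fail=0; on 'd' 0 → fail=4;  out ∅∪{1}={1}
  n10('cdcbdd'): parent n9 fail=4; on 'd' 4→0 → fail=4;  out {2}∪{1}={1,2}

Run:
i=0 'e': node 0→0
i=1 'a': node 0→1
i=2 'b': node 1→16
i=3 'e': node 16→17
i=4 'b': node 17→18  emit P5@[1:4]
i=5 'b': node 18→0 (fail-walked)
i=6 'b': node 0→0
i=7 'a': node 0→1
i=8 'b': node 1→16
i=9 'd': node 16→4 (fail-walked)  emit P1@[9:9]
i=10 'a': node 4→13
i=11 'b': node 13→16 (fail-walked)
i=12 'e': node 16→17
i=13 'b': node 17→18  emit P5@[10:13]
i=14 'a': node 18→1 (fail-walked)
i=15 'b': node 1→16
i=16 'e': node 16→17
i=17 'b': node 17→18  emit P5@[14:17]
i=18 'e': node 18→0 (fail-walked)
i=19 'd': node 0→4  emit P1@[19:19]
i=20 'b': node 4→0 (fail-walked)
i=21 'e': node 0→0
i=22 'b': node 0→0
i=23 'a': node 0→1
i=24 'c': node 1→2
i=25 'a': node 2→1 (fail-walked)
i=26 'd': node 1→19  emit P1@[26:26],P6@[25:26]
i=27 'a': node 19→13 (fail-walked)
i=28 'c': node 13→14
i=29 'e': node 14→15  emit P4@[26:29]

Result: [[4,5],[9,1],[13,5],[17,5],[19,1],[26,1],[26,6],[29,4]]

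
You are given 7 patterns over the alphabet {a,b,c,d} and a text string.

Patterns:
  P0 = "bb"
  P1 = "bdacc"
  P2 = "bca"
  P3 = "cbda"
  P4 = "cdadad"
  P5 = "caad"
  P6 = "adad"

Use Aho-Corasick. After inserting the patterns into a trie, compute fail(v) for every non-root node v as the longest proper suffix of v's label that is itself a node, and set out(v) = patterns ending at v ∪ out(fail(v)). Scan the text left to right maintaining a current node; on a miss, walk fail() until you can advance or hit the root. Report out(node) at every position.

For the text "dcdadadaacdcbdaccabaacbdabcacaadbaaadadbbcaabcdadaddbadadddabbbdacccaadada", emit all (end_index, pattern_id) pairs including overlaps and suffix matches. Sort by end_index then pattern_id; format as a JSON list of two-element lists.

Construct AC machine:
Trie nodes:
  n0 'ε': a→21 b→1 c→9
  n1 'b': b→2 c→7 d→3
  n2 'bb': ·  ←P0
  n3 'bd': a→4
  n4 'bda': c→5
  n5 'bdac': c→6
  n6 'bdacc': ·  ←P1
  n7 'bc': a→8
  n8 'bca': ·  ←P2
  n9 'c': a→18 b→10 d→13
  n10 'cb': d→11
  n11 'cbd': a→12
  n12 'cbda': ·  ←P3
  n13 'cd': a→14
  n14 'cda': d→15
  n15 'cdad': a→16
  n16 'cdada': d→17
  n17 'cdadad': ·  ←P4
  n18 'ca': a→19
  n19 'caa': d→20
  n20 'caad': ·  ←P5
  n21 'a': d→22
  n22 'ad': a→23
  n23 'ada': d→24
  n24 'adad': ·  ←P6

Failure links (BFS by depth):
  n1('b'): parent n0 fail=0; on 'b' 0 → fail=0;  out ∅∪∅=∅
  n9('c'): parent n0 fail=0; on 'c' 0 → fail=0;  out ∅∪∅=∅
  n21('a'): parent n0 fail=0; on 'a' 0 → fail=0;  out ∅∪∅=∅
  n2('bb'): parent n1 fail=0; on 'b' 0 → fail=1;  out {0}∪∅={0}
  n3('bd'): parent n1 fail=0; on 'd' 0 → fail=0;  out ∅∪∅=∅
  n7('bc'): parent n1 fail=0; on 'c' 0 → fail=9;  out ∅∪∅=∅
  n10('cb'): parent n9 fail=0; on 'b' 0 → fail=1;  out ∅∪∅=∅
  n13('cd'): parent n9 fail=0; on 'd' 0 → fail=0;  out ∅∪∅=∅
  n18('ca'): parent n9 fail=0; on 'a' 0 → fail=21;  out ∅∪∅=∅
  n22('ad'): parent n21 fail=0; on 'd' 0 → fail=0;  out ∅∪∅=∅
  n4('bda'): parent n3 fail=0; on 'a' 0 → fail=21;  out ∅∪∅=∅
  n8('bca'): parent n7 fail=9; on 'a' 9 → fail=18;  out {2}∪∅={2}
  n11('cbd'): parent n10 fail=1; on 'd' 1 → fail=3;  out ∅∪∅=∅
  n14('cda'): parent n13 fail=0; on 'a' 0 → fail=21;  out ∅∪∅=∅
  n19('caa'): parent n18 fail=21; on 'a' 21→0 → fail=21;  out ∅∪∅=∅
  n23('ada'): parent n22 fail=0; on 'a' 0 → fail=21;  out ∅∪∅=∅
  n5('bdac'): parent n4 fail=21; on 'c' 21→0 → fail=9;  out ∅∪∅=∅
  n12('cbda'): parent n11 fail=3; on 'a' 3 → fail=4;  out {3}∪∅={3}
  n15('cdad'): parent n14 fail=21; on 'd' 21 → fail=22;  out ∅∪∅=∅
  n20('caad'): parent n19 fail=21; on 'd' 21 → fail=22;  out {5}∪∅={5}
  n24('adad'): parent n23 fail=21; on 'd' 21 → fail=22;  out {6}∪∅={6}
  n6('bdacc'): parent n5 fail=9; on 'c' 9→0 → fail=9;  out {1}∪∅={1}
  n16('cdada'): parent n15 fail=22; on 'a' 22 → fail=23;  out ∅∪∅=∅
  n17('cdadad'): parent n16 fail=23; on 'd' 23 → fail=24;  out {4}∪{6}={4,6}

Run:
pos 0 'd': at 0
pos 1 'c': at 9
pos 2 'd': at 13
pos 3 'a': at 14
pos 4 'd': at 15
pos 5 'a': at 16
pos 6 'd': at 17  emit P4@[1:6],P6@[3:6]
pos 7 'a': at 23 (fail-walked)
pos 8 'a': at 21 (fail-walked)
pos 9 'c': at 9 (fail-walked)
pos 10 'd': at 13
pos 11 'c': at 9 (fail-walked)
pos 12 'b': at 10
pos 13 'd': at 11
pos 14 'a': at 12  emit P3@[11:14]
pos 15 'c': at 5 (fail-walked)
pos 16 'c': at 6  emit P1@[12:16]
pos 17 'a': at 18 (fail-walked)
pos 18 'b': at 1 (fail-walked)
pos 19 'a': at 21 (fail-walked)
pos 20 'a': at 21 (fail-walked)
pos 21 'c': at 9 (fail-walked)
pos 22 'b': at 10
pos 23 'd': at 11
pos 24 'a': at 12  emit P3@[21:24]
pos 25 'b': at 1 (fail-walked)
pos 26 'c': at 7
pos 27 'a': at 8  emit P2@[25:27]
pos 28 'c': at 9 (fail-walked)
pos 29 'a': at 18
pos 30 'a': at 19
pos 31 'd': at 20  emit P5@[28:31]
pos 32 'b': at 1 (fail-walked)
pos 33 'a': at 21 (fail-walked)
pos 34 'a': at 21 (fail-walked)
pos 35 'a': at 21 (fail-walked)
pos 36 'd': at 22
pos 37 'a': at 23
pos 38 'd': at 24  emit P6@[35:38]
pos 39 'b': at 1 (fail-walked)
pos 40 'b': at 2  emit P0@[39:40]
pos 41 'c': at 7 (fail-walked)
pos 42 'a': at 8  emit P2@[40:42]
pos 43 'a': at 19 (fail-walked)
pos 44 'b': at 1 (fail-walked)
pos 45 'c': at 7
pos 46 'd': at 13 (fail-walked)
pos 47 'a': at 14
pos 48 'd': at 15
pos 49 'a': at 16
pos 50 'd': at 17  emit P4@[45:50],P6@[47:50]
pos 51 'd': at 0 (fail-walked)
pos 52 'b': at 1
pos 53 'a': at 21 (fail-walked)
pos 54 'd': at 22
pos 55 'a': at 23
pos 56 'd': at 24  emit P6@[53:56]
pos 57 'd': at 0 (fail-walked)
pos 58 'd': at 0
pos 59 'a': at 21
pos 60 'b': at 1 (fail-walked)
pos 61 'b': at 2  emit P0@[60:61]
pos 62 'b': at 2 (fail-walked)  emit P0@[61:62]
pos 63 'd': at 3 (fail-walked)
pos 64 'a': at 4
pos 65 'c': at 5
pos 66 'c': at 6  emit P1@[62:66]
pos 67 'c': at 9 (fail-walked)
pos 68 'a': at 18
pos 69 'a': at 19
pos 70 'd': at 20  emit P5@[67:70]
pos 71 'a': at 23 (fail-walked)
pos 72 'd': at 24  emit P6@[69:72]
pos 73 'a': at 23 (fail-walked)

All matches (sorted): [[6,4],[6,6],[14,3],[16,1],[24,3],[27,2],[31,5],[38,6],[40,0],[42,2],[50,4],[50,6],[56,6],[61,0],[62,0],[66,1],[70,5],[72,6]]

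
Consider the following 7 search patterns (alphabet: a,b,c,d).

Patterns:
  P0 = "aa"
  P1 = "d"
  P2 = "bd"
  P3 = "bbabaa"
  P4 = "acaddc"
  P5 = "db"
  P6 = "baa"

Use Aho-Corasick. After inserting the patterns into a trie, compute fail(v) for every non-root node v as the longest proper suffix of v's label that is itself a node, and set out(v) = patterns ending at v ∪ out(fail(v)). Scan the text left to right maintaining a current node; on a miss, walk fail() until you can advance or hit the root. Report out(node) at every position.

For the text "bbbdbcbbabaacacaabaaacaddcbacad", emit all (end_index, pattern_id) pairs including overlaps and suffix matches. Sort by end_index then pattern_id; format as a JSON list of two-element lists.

Build automaton:
Trie nodes:
  n0 'ε': a→1 b→4 d→3
  n1 'a': a→2 c→11
  n2 'aa': ·  ←P0
  n3 'd': b→16  ←P1
  n4 'b': a→17 b→6 d→5
  n5 'bd': ·  ←P2
  n6 'bb': a→7
  n7 'bba': b→8
  n8 'bbab': a→9
  n9 'bbaba': a→10
  n10 'bbabaa': ·  ←P3
  n11 'ac': a→12
  n12 'aca': d→13
  n13 'acad': d→14
  n14 'acadd': c→15
  n15 'acaddc': ·  ←P4
  n16 'db': ·  ←P5
  n17 'ba': a→18
  n18 'baa': ·  ←P6

Failure links (BFS by depth):
  n1('a'): parent n0 fail=0; on 'a' 0 → fail=0;  out ∅∪∅=∅
  n3('d'): parent n0 fail=0; on 'd' 0 → fail=0;  out {1}∪∅={1}
  n4('b'): parent n0 fail=0; on 'b' 0 → fail=0;  out ∅∪∅=∅
  n2('aa'): parent n1 fail=0; on 'a' 0 → fail=1;  out {0}∪∅={0}
  n5('bd'): parent n4 fail=0; on 'd' 0 → fail=3;  out {2}∪{1}={1,2}
  n6('bb'): parent n4 fail=0; on 'b' 0 → fail=4;  out ∅∪∅=∅
  n11('ac'): parent n1 fail=0; on 'c' 0 → fail=0;  out ∅∪∅=∅
  n16('db'): parent n3 fail=0; on 'b' 0 → fail=4;  out {5}∪∅={5}
  n17('ba'): parent n4 fail=0; on 'a' 0 → fail=1;  out ∅∪∅=∅
  n7('bba'): parent n6 fail=4; on 'a' 4 → fail=17;  out ∅∪∅=∅
  n12('aca'): parent n11 fail=0; on 'a' 0 → fail=1;  out ∅∪∅=∅
  n18('baa'): parent n17 fail=1; on 'a' 1 → fail=2;  out {6}∪{0}={0,6}
  n8('bbab'): parent n7 fail=17; on 'b' 17→1→0 → fail=4;  out ∅∪∅=∅
  n13('acad'): parent n12 fail=1; on 'd' 1→0 → fail=3;  out ∅∪{1}={1}
  n9('bbaba'): parent n8 fail=4; on 'a' 4 → fail=17;  out ∅∪∅=∅
  n14('acadd'): parent n13 fail=3; on 'd' 3→0 → fail=3;  out ∅∪{1}={1}
  n10('bbabaa'): parent n9 fail=17; on 'a' 17 → fail=18;  out {3}∪{0,6}={0,3,6}
  n15('acaddc'): parent n14 fail=3; on 'c' 3→0 → fail=0;  out {4}∪∅={4}

Text stream:
pos 0 'b': at 4
pos 1 'b': at 6
pos 2 'b': at 6 ·f
pos 3 'd': at 5 ·f  → match P1@[3:3],P2@[2:3]
pos 4 'b': at 16 ·f  → match P5@[3:4]
pos 5 'c': at 0 ·f
pos 6 'b': at 4
pos 7 'b': at 6
pos 8 'a': at 7
pos 9 'b': at 8
pos 10 'a': at 9
pos 11 'a': at 10  → match P0@[10:11],P3@[6:11],P6@[9:11]
pos 12 'c': at 11 ·f
pos 13 'a': at 12
pos 14 'c': at 11 ·f
pos 15 'a': at 12
pos 16 'a': at 2 ·f  → match P0@[15:16]
pos 17 'b': at 4 ·f
pos 18 'a': at 17
pos 19 'a': at 18  → match P0@[18:19],P6@[17:19]
pos 20 'a': at 2 ·f  → match P0@[19:20]
pos 21 'c': at 11 ·f
pos 22 'a': at 12
pos 23 'd': at 13  → match P1@[23:23]
pos 24 'd': at 14  → match P1@[24:24]
pos 25 'c': at 15  → match P4@[20:25]
pos 26 'b': at 4 ·f
pos 27 'a': at 17
pos 28 'c': at 11 ·f
pos 29 'a': at 12
pos 30 'd': at 13  → match P1@[30:30]

Result: [[3,1],[3,2],[4,5],[11,0],[11,3],[11,6],[16,0],[19,0],[19,6],[20,0],[23,1],[24,1],[25,4],[30,1]]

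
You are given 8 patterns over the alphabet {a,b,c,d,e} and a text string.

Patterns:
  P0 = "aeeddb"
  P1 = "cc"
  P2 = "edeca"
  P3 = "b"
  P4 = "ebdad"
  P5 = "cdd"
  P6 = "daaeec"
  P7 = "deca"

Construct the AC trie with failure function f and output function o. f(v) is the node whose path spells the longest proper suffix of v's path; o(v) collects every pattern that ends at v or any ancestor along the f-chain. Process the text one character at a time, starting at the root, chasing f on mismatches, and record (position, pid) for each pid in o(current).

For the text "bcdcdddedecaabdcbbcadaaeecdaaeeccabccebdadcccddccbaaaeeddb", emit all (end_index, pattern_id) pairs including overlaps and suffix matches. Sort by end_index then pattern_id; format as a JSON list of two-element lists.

Build automaton:
Trie nodes:
  0='ε' goto a→1 b→14 c→7 d→21 e→9
  1='a' goto e→2
  2='ae' goto e→3
  3='aee' goto d→4
  4='aeed' goto d→5
  5='aeedd' goto b→6
  6='aeeddb' goto ·  ←P0
  7='c' goto c→8 d→19
  8='cc' goto ·  ←P1
  9='e' goto b→15 d→10
  10='ed' goto e→11
  11='ede' goto c→12
  12='edec' goto a→13
  13='edeca' goto ·  ←P2
  14='b' goto ·  ←P3
  15='eb' goto d→16
  16='ebd' goto a→17
  17='ebda' goto d→18
  18='ebdad' goto ·  ←P4
  19='cd' goto d→20
  20='cdd' goto ·  ←P5
  21='d' goto a→22 e→27
  22='da' goto a→23
  23='daa' goto e→24
  24='daae' goto e→25
  25='daaee' goto c→26
  26='daaeec' goto ·  ←P6
  27='de' goto c→28
  28='dec' goto a→29
  29='deca' goto ·  ←P7

Failure links (BFS by depth):
  fail(1) 'a': from fail(0)=0 chase 'a': 0 ⇒ 0;  out=∅∪out(0)=∅
  fail(7) 'c': from fail(0)=0 chase 'c': 0 ⇒ 0;  out=∅∪out(0)=∅
  fail(9) 'e': from fail(0)=0 chase 'e': 0 ⇒ 0;  out=∅∪out(0)=∅
  fail(14) 'b': from fail(0)=0 chase 'b': 0 ⇒ 0;  out={3}∪out(0)={3}
  fail(21) 'd': from fail(0)=0 chase 'd': 0 ⇒ 0;  out=∅∪out(0)=∅
  fail(2) 'ae': from fail(1)=0 chase 'e': 0 ⇒ 9;  out=∅∪out(9)=∅
  fail(8) 'cc': from fail(7)=0 chase 'c': 0 ⇒ 7;  out={1}∪out(7)={1}
  fail(10) 'ed': from fail(9)=0 chase 'd': 0 ⇒ 21;  out=∅∪out(21)=∅
  fail(15) 'eb': from fail(9)=0 chase 'b': 0 ⇒ 14;  out=∅∪out(14)={3}
  fail(19) 'cd': from fail(7)=0 chase 'd': 0 ⇒ 21;  out=∅∪out(21)=∅
  fail(22) 'da': from fail(21)=0 chase 'a': 0 ⇒ 1;  out=∅∪out(1)=∅
  fail(27) 'de': from fail(21)=0 chase 'e': 0 ⇒ 9;  out=∅∪out(9)=∅
  fail(3) 'aee': from fail(2)=9 chase 'e': 9→0 ⇒ 9;  out=∅∪out(9)=∅
  fail(11) 'ede': from fail(10)=21 chase 'e': 21 ⇒ 27;  out=∅∪out(27)=∅
  fail(16) 'ebd': from fail(15)=14 chase 'd': 14→0 ⇒ 21;  out=∅∪out(21)=∅
  fail(20) 'cdd': from fail(19)=21 chase 'd': 21→0 ⇒ 21;  out={5}∪out(21)={5}
  fail(23) 'daa': from fail(22)=1 chase 'a': 1→0 ⇒ 1;  out=∅∪out(1)=∅
  fail(28) 'dec': from fail(27)=9 chase 'c': 9→0 ⇒ 7;  out=∅∪out(7)=∅
  fail(4) 'aeed': from fail(3)=9 chase 'd': 9 ⇒ 10;  out=∅∪out(10)=∅
  fail(12) 'edec': from fail(11)=27 chase 'c': 27 ⇒ 28;  out=∅∪out(28)=∅
  fail(17) 'ebda': from fail(16)=21 chase 'a': 21 ⇒ 22;  out=∅∪out(22)=∅
  fail(24) 'daae': from fail(23)=1 chase 'e': 1 ⇒ 2;  out=∅∪out(2)=∅
  fail(29) 'deca': from fail(28)=7 chase 'a': 7→0 ⇒ 1;  out={7}∪out(1)={7}
  fail(5) 'aeedd': from fail(4)=10 chase 'd': 10→21→0 ⇒ 21;  out=∅∪out(21)=∅
  fail(13) 'edeca': from fail(12)=28 chase 'a': 28 ⇒ 29;  out={2}∪out(29)={2,7}
  fail(18) 'ebdad': from fail(17)=22 chase 'd': 22→1→0 ⇒ 21;  out={4}∪out(21)={4}
  fail(25) 'daaee': from fail(24)=2 chase 'e': 2 ⇒ 3;  out=∅∪out(3)=∅
  fail(6) 'aeeddb': from fail(5)=21 chase 'b': 21→0 ⇒ 14;  out={0}∪out(14)={0,3}
  fail(26) 'daaeec': from fail(25)=3 chase 'c': 3→9→0 ⇒ 7;  out={6}∪out(7)={6}

Scan:
pos 0 'b': at 14  → match P3@[0:0]
pos 1 'c': at 7 ·f
pos 2 'd': at 19
pos 3 'c': at 7 ·f
pos 4 'd': at 19
pos 5 'd': at 20  → match P5@[3:5]
pos 6 'd': at 21 ·f
pos 7 'e': at 27
pos 8 'd': at 10 ·f
pos 9 'e': at 11
pos 10 'c': at 12
pos 11 'a': at 13  → match P2@[7:11],P7@[8:11]
pos 12 'a': at 1 ·f
pos 13 'b': at 14 ·f  → match P3@[13:13]
pos 14 'd': at 21 ·f
pos 15 'c': at 7 ·f
pos 16 'b': at 14 ·f  → match P3@[16:16]
pos 17 'b': at 14 ·f  → match P3@[17:17]
pos 18 'c': at 7 ·f
pos 19 'a': at 1 ·f
pos 20 'd': at 21 ·f
pos 21 'a': at 22
pos 22 'a': at 23
pos 23 'e': at 24
pos 24 'e': at 25
pos 25 'c': at 26  → match P6@[20:25]
pos 26 'd': at 19 ·f
pos 27 'a': at 22 ·f
pos 28 'a': at 23
pos 29 'e': at 24
pos 30 'e': at 25
pos 31 'c': at 26  → match P6@[26:31]
pos 32 'c': at 8 ·f  → match P1@[31:32]
pos 33 'a': at 1 ·f
pos 34 'b': at 14 ·f  → match P3@[34:34]
pos 35 'c': at 7 ·f
pos 36 'c': at 8  → match P1@[35:36]
pos 37 'e': at 9 ·f
pos 38 'b': at 15  → match P3@[38:38]
pos 39 'd': at 16
pos 40 'a': at 17
pos 41 'd': at 18  → match P4@[37:41]
pos 42 'c': at 7 ·f
pos 43 'c': at 8  → match P1@[42:43]
pos 44 'c': at 8 ·f  → match P1@[43:44]
pos 45 'd': at 19 ·f
pos 46 'd': at 20  → match P5@[44:46]
pos 47 'c': at 7 ·f
pos 48 'c': at 8  → match P1@[47:48]
pos 49 'b': at 14 ·f  → match P3@[49:49]
pos 50 'a': at 1 ·f
pos 51 'a': at 1 ·f
pos 52 'a': at 1 ·f
pos 53 'e': at 2
pos 54 'e': at 3
pos 55 'd': at 4
pos 56 'd': at 5
pos 57 'b': at 6  → match P0@[52:57],P3@[57:57]

Matches: [[0,3],[5,5],[11,2],[11,7],[13,3],[16,3],[17,3],[25,6],[31,6],[32,1],[34,3],[36,1],[38,3],[41,4],[43,1],[44,1],[46,5],[48,1],[49,3],[57,0],[57,3]]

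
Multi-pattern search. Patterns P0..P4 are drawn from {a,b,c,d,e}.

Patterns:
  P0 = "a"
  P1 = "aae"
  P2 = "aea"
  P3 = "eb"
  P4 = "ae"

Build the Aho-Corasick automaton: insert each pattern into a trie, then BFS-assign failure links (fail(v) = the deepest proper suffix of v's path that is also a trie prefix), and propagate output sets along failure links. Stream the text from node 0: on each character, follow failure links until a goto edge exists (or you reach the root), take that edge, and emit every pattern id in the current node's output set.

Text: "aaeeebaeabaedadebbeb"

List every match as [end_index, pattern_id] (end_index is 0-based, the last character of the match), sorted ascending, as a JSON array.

Build:
Trie nodes:
  n0 'ε': a→1 e→6
  n1 'a': a→2 e→4  ←P0
  n2 'aa': e→3
  n3 'aae': ·  ←P1
  n4 'ae': a→5  ←P4
  n5 'aea': ·  ←P2
  n6 'e': b→7
  n7 'eb': ·  ←P3

Failure links (BFS by depth):
  n1('a'): parent n0 fail=0; on 'a' 0 → fail=0;  out {0}∪∅={0}
  n6('e'): parent n0 fail=0; on 'e' 0 → fail=0;  out ∅∪∅=∅
  n2('aa'): parent n1 fail=0; on 'a' 0 → fail=1;  out ∅∪{0}={0}
  n4('ae'): parent n1 fail=0; on 'e' 0 → fail=6;  out {4}∪∅={4}
  n7('eb'): parent n6 fail=0; on 'b' 0 → fail=0;  out {3}∪∅={3}
  n3('aae'): parent n2 fail=1; on 'e' 1 → fail=4;  out {1}∪{4}={1,4}
  n5('aea'): parent n4 fail=6; on 'a' 6→0 → fail=1;  out {2}∪{0}={0,2}

Scan:
pos 0 'a': at 1  → match P0@[0:0]
pos 1 'a': at 2  → match P0@[1:1]
pos 2 'e': at 3  → match P1@[0:2],P4@[1:2]
pos 3 'e': at 6 ·f
pos 4 'e': at 6 ·f
pos 5 'b': at 7  → match P3@[4:5]
pos 6 'a': at 1 ·f  → match P0@[6:6]
pos 7 'e': at 4  → match P4@[6:7]
pos 8 'a': at 5  → match P0@[8:8],P2@[6:8]
pos 9 'b': at 0 ·f
pos 10 'a': at 1  → match P0@[10:10]
pos 11 'e': at 4  → match P4@[10:11]
pos 12 'd': at 0 ·f
pos 13 'a': at 1  → match P0@[13:13]
pos 14 'd': at 0 ·f
pos 15 'e': at 6
pos 16 'b': at 7  → match P3@[15:16]
pos 17 'b': at 0 ·f
pos 18 'e': at 6
pos 19 'b': at 7  → match P3@[18:19]

Result: [[0,0],[1,0],[2,1],[2,4],[5,3],[6,0],[7,4],[8,0],[8,2],[10,0],[11,4],[13,0],[16,3],[19,3]]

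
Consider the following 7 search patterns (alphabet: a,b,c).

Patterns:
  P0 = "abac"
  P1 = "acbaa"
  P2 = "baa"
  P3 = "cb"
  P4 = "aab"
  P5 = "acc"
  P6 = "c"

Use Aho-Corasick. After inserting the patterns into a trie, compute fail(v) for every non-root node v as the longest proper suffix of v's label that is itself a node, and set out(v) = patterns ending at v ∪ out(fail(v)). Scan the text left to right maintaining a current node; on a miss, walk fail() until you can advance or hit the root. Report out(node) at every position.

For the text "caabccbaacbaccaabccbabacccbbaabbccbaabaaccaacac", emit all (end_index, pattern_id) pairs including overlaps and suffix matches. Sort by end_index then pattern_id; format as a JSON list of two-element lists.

Construct AC machine:
Trie nodes:
  0='ε' goto a→1 b→9 c→12
  1='a' goto a→14 b→2 c→5
  2='ab' goto a→3
  3='aba' goto c→4
  4='abac' goto ·  [P0 ends]
  5='ac' goto b→6 c→16
  6='acb' goto a→7
  7='acba' goto a→8
  8='acbaa' goto ·  [P1 ends]
  9='b' goto a→10
  10='ba' goto a→11
  11='baa' goto ·  [P2 ends]
  12='c' goto b→13  [P6 ends]
  13='cb' goto ·  [P3 ends]
  14='aa' goto b→15
  15='aab' goto ·  [P4 ends]
  16='acc' goto ·  [P5 ends]

Failure links (BFS by depth):
  fail(1) 'a': from fail(0)=0 chase 'a': 0 ⇒ 0;  out=∅∪out(0)=∅
  fail(9) 'b': from fail(0)=0 chase 'b': 0 ⇒ 0;  out=∅∪out(0)=∅
  fail(12) 'c': from fail(0)=0 chase 'c': 0 ⇒ 0;  out={6}∪out(0)={6}
  fail(2) 'ab': from fail(1)=0 chase 'b': 0 ⇒ 9;  out=∅∪out(9)=∅
  fail(5) 'ac': from fail(1)=0 chase 'c': 0 ⇒ 12;  out=∅∪out(12)={6}
  fail(10) 'ba': from fail(9)=0 chase 'a': 0 ⇒ 1;  out=∅∪out(1)=∅
  fail(13) 'cb': from fail(12)=0 chase 'b': 0 ⇒ 9;  out={3}∪out(9)={3}
  fail(14) 'aa': from fail(1)=0 chase 'a': 0 ⇒ 1;  out=∅∪out(1)=∅
  fail(3) 'aba': from fail(2)=9 chase 'a': 9 ⇒ 10;  out=∅∪out(10)=∅
  fail(6) 'acb': from fail(5)=12 chase 'b': 12 ⇒ 13;  out=∅∪out(13)={3}
  fail(11) 'baa': from fail(10)=1 chase 'a': 1 ⇒ 14;  out={2}∪out(14)={2}
  fail(15) 'aab': from fail(14)=1 chase 'b': 1 ⇒ 2;  out={4}∪out(2)={4}
  fail(16) 'acc': from fail(5)=12 chase 'c': 12→0 ⇒ 12;  out={5}∪out(12)={5,6}
  fail(4) 'abac': from fail(3)=10 chase 'c': 10→1 ⇒ 5;  out={0}∪out(5)={0,6}
  fail(7) 'acba': from fail(6)=13 chase 'a': 13→9 ⇒ 10;  out=∅∪out(10)=∅
  fail(8) 'acbaa': from fail(7)=10 chase 'a': 10 ⇒ 11;  out={1}∪out(11)={1,2}

Scan:
[0] read 'c'  n0⇒n12  emit P6@[0:0]
[1] read 'a'  n12⇒n1 ·f
[2] read 'a'  n1⇒n14
[3] read 'b'  n14⇒n15  emit P4@[1:3]
[4] read 'c'  n15⇒n12 ·f  emit P6@[4:4]
[5] read 'c'  n12⇒n12 ·f  emit P6@[5:5]
[6] read 'b'  n12⇒n13  emit P3@[5:6]
[7] read 'a'  n13⇒n10 ·f
[8] read 'a'  n10⇒n11  emit P2@[6:8]
[9] read 'c'  n11⇒n5 ·f  emit P6@[9:9]
[10] read 'b'  n5⇒n6  emit P3@[9:10]
[11] read 'a'  n6⇒n7
[12] read 'c'  n7⇒n5 ·f  emit P6@[12:12]
[13] read 'c'  n5⇒n16  emit P5@[11:13],P6@[13:13]
[14] read 'a'  n16⇒n1 ·f
[15] read 'a'  n1⇒n14
[16] read 'b'  n14⇒n15  emit P4@[14:16]
[17] read 'c'  n15⇒n12 ·f  emit P6@[17:17]
[18] read 'c'  n12⇒n12 ·f  emit P6@[18:18]
[19] read 'b'  n12⇒n13  emit P3@[18:19]
[20] read 'a'  n13⇒n10 ·f
[21] read 'b'  n10⇒n2 ·f
[22] read 'a'  n2⇒n3
[23] read 'c'  n3⇒n4  emit P0@[20:23],P6@[23:23]
[24] read 'c'  n4⇒n16 ·f  emit P5@[22:24],P6@[24:24]
[25] read 'c'  n16⇒n12 ·f  emit P6@[25:25]
[26] read 'b'  n12⇒n13  emit P3@[25:26]
[27] read 'b'  n13⇒n9 ·f
[28] read 'a'  n9⇒n10
[29] read 'a'  n10⇒n11  emit P2@[27:29]
[30] read 'b'  n11⇒n15 ·f  emit P4@[28:30]
[31] read 'b'  n15⇒n9 ·f
[32] read 'c'  n9⇒n12 ·f  emit P6@[32:32]
[33] read 'c'  n12⇒n12 ·f  emit P6@[33:33]
[34] read 'b'  n12⇒n13  emit P3@[33:34]
[35] read 'a'  n13⇒n10 ·f
[36] read 'a'  n10⇒n11  emit P2@[34:36]
[37] read 'b'  n11⇒n15 ·f  emit P4@[35:37]
[38] read 'a'  n15⇒n3 ·f
[39] read 'a'  n3⇒n11 ·f  emit P2@[37:39]
[40] read 'c'  n11⇒n5 ·f  emit P6@[40:40]
[41] read 'c'  n5⇒n16  emit P5@[39:41],P6@[41:41]
[42] read 'a'  n16⇒n1 ·f
[43] read 'a'  n1⇒n14
[44] read 'c'  n14⇒n5 ·f  emit P6@[44:44]
[45] read 'a'  n5⇒n1 ·f
[46] read 'c'  n1⇒n5  emit P6@[46:46]

Matches: [[0,6],[3,4],[4,6],[5,6],[6,3],[8,2],[9,6],[10,3],[12,6],[13,5],[13,6],[16,4],[17,6],[18,6],[19,3],[23,0],[23,6],[24,5],[24,6],[25,6],[26,3],[29,2],[30,4],[32,6],[33,6],[34,3],[36,2],[37,4],[39,2],[40,6],[41,5],[41,6],[44,6],[46,6]]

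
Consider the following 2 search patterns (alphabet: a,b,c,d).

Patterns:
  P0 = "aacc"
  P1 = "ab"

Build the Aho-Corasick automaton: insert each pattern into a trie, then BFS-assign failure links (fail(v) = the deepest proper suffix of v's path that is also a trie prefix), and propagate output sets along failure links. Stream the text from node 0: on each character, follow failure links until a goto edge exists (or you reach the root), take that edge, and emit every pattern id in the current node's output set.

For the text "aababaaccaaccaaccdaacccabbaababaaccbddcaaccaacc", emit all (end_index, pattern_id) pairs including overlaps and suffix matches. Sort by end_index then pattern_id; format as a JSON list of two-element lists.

Build automaton:
Trie nodes:
  n0 'ε': a→1
  n1 'a': a→2 b→5
  n2 'aa': c→3
  n3 'aac': c→4
  n4 'aacc': ·  [P0 ends]
  n5 'ab': ·  [P1 ends]

BFS fail/out derivation:
  n1('a'): parent n0 fail=0; on 'a' 0 → fail=0;  out ∅∪∅=∅
  n2('aa'): parent n1 fail=0; on 'a' 0 → fail=1;  out ∅∪∅=∅
  n5('ab'): parent n1 fail=0; on 'b' 0 → fail=0;  out {1}∪∅={1}
  n3('aac'): parent n2 fail=1; on 'c' 1→0 → fail=0;  out ∅∪∅=∅
  n4('aacc'): parent n3 fail=0; on 'c' 0 → fail=0;  out {0}∪∅={0}

Run:
pos 0 'a': at 1
pos 1 'a': at 2
pos 2 'b': at 5 (fail-walked)  emit P1@[1:2]
pos 3 'a': at 1 (fail-walked)
pos 4 'b': at 5  emit P1@[3:4]
pos 5 'a': at 1 (fail-walked)
pos 6 'a': at 2
pos 7 'c': at 3
pos 8 'c': at 4  emit P0@[5:8]
pos 9 'a': at 1 (fail-walked)
pos 10 'a': at 2
pos 11 'c': at 3
pos 12 'c': at 4  emit P0@[9:12]
pos 13 'a': at 1 (fail-walked)
pos 14 'a': at 2
pos 15 'c': at 3
pos 16 'c': at 4  emit P0@[13:16]
pos 17 'd': at 0 (fail-walked)
pos 18 'a': at 1
pos 19 'a': at 2
pos 20 'c': at 3
pos 21 'c': at 4  emit P0@[18:21]
pos 22 'c': at 0 (fail-walked)
pos 23 'a': at 1
pos 24 'b': at 5  emit P1@[23:24]
pos 25 'b': at 0 (fail-walked)
pos 26 'a': at 1
pos 27 'a': at 2
pos 28 'b': at 5 (fail-walked)  emit P1@[27:28]
pos 29 'a': at 1 (fail-walked)
pos 30 'b': at 5  emit P1@[29:30]
pos 31 'a': at 1 (fail-walked)
pos 32 'a': at 2
pos 33 'c': at 3
pos 34 'c': at 4  emit P0@[31:34]
pos 35 'b': at 0 (fail-walked)
pos 36 'd': at 0
pos 37 'd': at 0
pos 38 'c': at 0
pos 39 'a': at 1
pos 40 'a': at 2
pos 41 'c': at 3
pos 42 'c': at 4  emit P0@[39:42]
pos 43 'a': at 1 (fail-walked)
pos 44 'a': at 2
pos 45 'c': at 3
pos 46 'c': at 4  emit P0@[43:46]

All matches (sorted): [[2,1],[4,1],[8,0],[12,0],[16,0],[21,0],[24,1],[28,1],[30,1],[34,0],[42,0],[46,0]]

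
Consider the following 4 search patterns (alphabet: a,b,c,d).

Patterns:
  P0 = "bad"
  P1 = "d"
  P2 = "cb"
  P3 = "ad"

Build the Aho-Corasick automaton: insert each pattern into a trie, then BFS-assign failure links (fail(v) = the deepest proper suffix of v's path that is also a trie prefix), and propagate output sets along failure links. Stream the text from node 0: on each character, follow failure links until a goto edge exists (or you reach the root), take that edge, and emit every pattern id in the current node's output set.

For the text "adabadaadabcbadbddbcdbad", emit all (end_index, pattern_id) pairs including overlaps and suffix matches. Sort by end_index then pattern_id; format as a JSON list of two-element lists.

Build automaton:
Trie (insert patterns):
  n0 'ε': a→7 b→1 c→5 d→4
  n1 'b': a→2
  n2 'ba': d→3
  n3 'bad': ·  ←P0
  n4 'd': ·  ←P1
  n5 'c': b→6
  n6 'cb': ·  ←P2
  n7 'a': d→8
  n8 'ad': ·  ←P3

BFS fail/out derivation:
  fail(1) 'b': from fail(0)=0 chase 'b': 0 ⇒ 0;  out=∅∪out(0)=∅
  fail(4) 'd': from fail(0)=0 chase 'd': 0 ⇒ 0;  out={1}∪out(0)={1}
  fail(5) 'c': from fail(0)=0 chase 'c': 0 ⇒ 0;  out=∅∪out(0)=∅
  fail(7) 'a': from fail(0)=0 chase 'a': 0 ⇒ 0;  out=∅∪out(0)=∅
  fail(2) 'ba': from fail(1)=0 chase 'a': 0 ⇒ 7;  out=∅∪out(7)=∅
  fail(6) 'cb': from fail(5)=0 chase 'b': 0 ⇒ 1;  out={2}∪out(1)={2}
  fail(8) 'ad': from fail(7)=0 chase 'd': 0 ⇒ 4;  out={3}∪out(4)={1,3}
  fail(3) 'bad': from fail(2)=7 chase 'd': 7 ⇒ 8;  out={0}∪out(8)={0,1,3}

Scan:
i=0 'a': node 0→7
i=1 'd': node 7→8  ** P1@[1:1],P3@[0:1]
i=2 'a': node 8→7 (fail-walked)
i=3 'b': node 7→1 (fail-walked)
i=4 'a': node 1→2
i=5 'd': node 2→3  ** P0@[3:5],P1@[5:5],P3@[4:5]
i=6 'a': node 3→7 (fail-walked)
i=7 'a': node 7→7 (fail-walked)
i=8 'd': node 7→8  ** P1@[8:8],P3@[7:8]
i=9 'a': node 8→7 (fail-walked)
i=10 'b': node 7→1 (fail-walked)
i=11 'c': node 1→5 (fail-walked)
i=12 'b': node 5→6  ** P2@[11:12]
i=13 'a': node 6→2 (fail-walked)
i=14 'd': node 2→3  ** P0@[12:14],P1@[14:14],P3@[13:14]
i=15 'b': node 3→1 (fail-walked)
i=16 'd': node 1→4 (fail-walked)  ** P1@[16:16]
i=17 'd': node 4→4 (fail-walked)  ** P1@[17:17]
i=18 'b': node 4→1 (fail-walked)
i=19 'c': node 1→5 (fail-walked)
i=20 'd': node 5→4 (fail-walked)  ** P1@[20:20]
i=21 'b': node 4→1 (fail-walked)
i=22 'a': node 1→2
i=23 'd': node 2→3  ** P0@[21:23],P1@[23:23],P3@[22:23]

Result: [[1,1],[1,3],[5,0],[5,1],[5,3],[8,1],[8,3],[12,2],[14,0],[14,1],[14,3],[16,1],[17,1],[20,1],[23,0],[23,1],[23,3]]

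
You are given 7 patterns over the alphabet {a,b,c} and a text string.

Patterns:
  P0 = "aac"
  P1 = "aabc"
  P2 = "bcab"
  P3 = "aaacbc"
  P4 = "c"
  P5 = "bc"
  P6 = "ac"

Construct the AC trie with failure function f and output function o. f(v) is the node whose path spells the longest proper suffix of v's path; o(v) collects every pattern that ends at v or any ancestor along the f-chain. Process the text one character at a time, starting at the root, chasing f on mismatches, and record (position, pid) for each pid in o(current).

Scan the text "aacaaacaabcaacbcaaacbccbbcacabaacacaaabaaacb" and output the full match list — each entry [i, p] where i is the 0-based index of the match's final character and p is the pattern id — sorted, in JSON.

Build:
Trie nodes:
  n0 'ε': a→1 b→6 c→14
  n1 'a': a→2 c→15
  n2 'aa': a→10 b→4 c→3
  n3 'aac': ·  ←P0
  n4 'aab': c→5
  n5 'aabc': ·  ←P1
  n6 'b': c→7
  n7 'bc': a→8  ←P5
  n8 'bca': b→9
  n9 'bcab': ·  ←P2
  n10 'aaa': c→11
  n11 'aaac': b→12
  n12 'aaacb': c→13
  n13 'aaacbc': ·  ←P3
  n14 'c': ·  ←P4
  n15 'ac': ·  ←P6

Failure links (BFS by depth):
  n1('a'): parent n0 fail=0; on 'a' 0 → fail=0;  out ∅∪∅=∅
  n6('b'): parent n0 fail=0; on 'b' 0 → fail=0;  out ∅∪∅=∅
  n14('c'): parent n0 fail=0; on 'c' 0 → fail=0;  out {4}∪∅={4}
  n2('aa'): parent n1 fail=0; on 'a' 0 → fail=1;  out ∅∪∅=∅
  n7('bc'): parent n6 fail=0; on 'c' 0 → fail=14;  out {5}∪{4}={4,5}
  n15('ac'): parent n1 fail=0; on 'c' 0 → fail=14;  out {6}∪{4}={4,6}
  n3('aac'): parent n2 fail=1; on 'c' 1 → fail=15;  out {0}∪{4,6}={0,4,6}
  n4('aab'): parent n2 fail=1; on 'b' 1→0 → fail=6;  out ∅∪∅=∅
  n8('bca'): parent n7 fail=14; on 'a' 14→0 → fail=1;  out ∅∪∅=∅
  n10('aaa'): parent n2 fail=1; on 'a' 1 → fail=2;  out ∅∪∅=∅
  n5('aabc'): parent n4 fail=6; on 'c' 6 → fail=7;  out {1}∪{4,5}={1,4,5}
  n9('bcab'): parent n8 fail=1; on 'b' 1→0 → fail=6;  out {2}∪∅={2}
  n11('aaac'): parent n10 fail=2; on 'c' 2 → fail=3;  out ∅∪{0,4,6}={0,4,6}
  n12('aaacb'): parent n11 fail=3; on 'b' 3→15→14→0 → fail=6;  out ∅∪∅=∅
  n13('aaacbc'): parent n12 fail=6; on 'c' 6 → fail=7;  out {3}∪{4,5}={3,4,5}

Scan:
pos 0 'a': at 1
pos 1 'a': at 2
pos 2 'c': at 3  emit P0@[0:2],P4@[2:2],P6@[1:2]
pos 3 'a': at 1 (via fail)
pos 4 'a': at 2
pos 5 'a': at 10
pos 6 'c': at 11  emit P0@[4:6],P4@[6:6],P6@[5:6]
pos 7 'a': at 1 (via fail)
pos 8 'a': at 2
pos 9 'b': at 4
pos 10 'c': at 5  emit P1@[7:10],P4@[10:10],P5@[9:10]
pos 11 'a': at 8 (via fail)
pos 12 'a': at 2 (via fail)
pos 13 'c': at 3  emit P0@[11:13],P4@[13:13],P6@[12:13]
pos 14 'b': at 6 (via fail)
pos 15 'c': at 7  emit P4@[15:15],P5@[14:15]
pos 16 'a': at 8
pos 17 'a': at 2 (via fail)
pos 18 'a': at 10
pos 19 'c': at 11  emit P0@[17:19],P4@[19:19],P6@[18:19]
pos 20 'b': at 12
pos 21 'c': at 13  emit P3@[16:21],P4@[21:21],P5@[20:21]
pos 22 'c': at 14 (via fail)  emit P4@[22:22]
pos 23 'b': at 6 (via fail)
pos 24 'b': at 6 (via fail)
pos 25 'c': at 7  emit P4@[25:25],P5@[24:25]
pos 26 'a': at 8
pos 27 'c': at 15 (via fail)  emit P4@[27:27],P6@[26:27]
pos 28 'a': at 1 (via fail)
pos 29 'b': at 6 (via fail)
pos 30 'a': at 1 (via fail)
pos 31 'a': at 2
pos 32 'c': at 3  emit P0@[30:32],P4@[32:32],P6@[31:32]
pos 33 'a': at 1 (via fail)
pos 34 'c': at 15  emit P4@[34:34],P6@[33:34]
pos 35 'a': at 1 (via fail)
pos 36 'a': at 2
pos 37 'a': at 10
pos 38 'b': at 4 (via fail)
pos 39 'a': at 1 (via fail)
pos 40 'a': at 2
pos 41 'a': at 10
pos 42 'c': at 11  emit P0@[40:42],P4@[42:42],P6@[41:42]
pos 43 'b': at 12

All matches (sorted): [[2,0],[2,4],[2,6],[6,0],[6,4],[6,6],[10,1],[10,4],[10,5],[13,0],[13,4],[13,6],[15,4],[15,5],[19,0],[19,4],[19,6],[21,3],[21,4],[21,5],[22,4],[25,4],[25,5],[27,4],[27,6],[32,0],[32,4],[32,6],[34,4],[34,6],[42,0],[42,4],[42,6]]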